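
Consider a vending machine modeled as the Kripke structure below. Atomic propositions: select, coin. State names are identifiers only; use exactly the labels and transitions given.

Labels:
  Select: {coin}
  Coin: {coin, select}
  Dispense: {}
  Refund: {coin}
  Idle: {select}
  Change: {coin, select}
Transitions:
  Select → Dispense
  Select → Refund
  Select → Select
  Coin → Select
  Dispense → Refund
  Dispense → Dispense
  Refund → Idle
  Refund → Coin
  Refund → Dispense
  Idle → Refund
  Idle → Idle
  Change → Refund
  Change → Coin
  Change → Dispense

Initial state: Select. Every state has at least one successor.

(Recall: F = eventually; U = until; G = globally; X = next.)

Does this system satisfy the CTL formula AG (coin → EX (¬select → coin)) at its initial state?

Holds

States satisfying coin → EX (¬select → coin): {Select, Coin, Dispense, Refund, Idle, Change}.
States satisfying AG (coin → EX (¬select → coin)): {Select, Coin, Dispense, Refund, Idle, Change}.
Every state reachable from Select satisfies coin → EX (¬select → coin).
Select ∈ Sat(AG (coin → EX (¬select → coin))).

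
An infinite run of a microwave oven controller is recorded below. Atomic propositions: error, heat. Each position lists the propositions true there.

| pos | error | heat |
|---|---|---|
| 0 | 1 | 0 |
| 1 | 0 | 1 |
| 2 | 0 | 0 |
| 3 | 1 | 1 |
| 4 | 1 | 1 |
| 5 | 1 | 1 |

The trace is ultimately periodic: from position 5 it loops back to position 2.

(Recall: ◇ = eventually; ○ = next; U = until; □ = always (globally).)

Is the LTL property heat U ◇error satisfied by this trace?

Walking from position 0: ◇error first holds at position 0, and heat holds at every earlier position along the way, so heat U ◇error holds.

Yes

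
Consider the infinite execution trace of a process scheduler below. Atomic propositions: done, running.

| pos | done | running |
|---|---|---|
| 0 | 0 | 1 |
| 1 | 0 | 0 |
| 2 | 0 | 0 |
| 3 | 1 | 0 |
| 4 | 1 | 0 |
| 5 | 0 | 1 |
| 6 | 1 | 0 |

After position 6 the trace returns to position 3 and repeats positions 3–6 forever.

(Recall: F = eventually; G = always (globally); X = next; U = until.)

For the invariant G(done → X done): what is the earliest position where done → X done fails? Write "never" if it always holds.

4

Check done → X done at each position in order: 0 ✓, 1 ✓, 2 ✓, 3 ✓.
At position 4 the labels are {done} and the next position 5 has {running}, so done → X done is false there. This is the first violation.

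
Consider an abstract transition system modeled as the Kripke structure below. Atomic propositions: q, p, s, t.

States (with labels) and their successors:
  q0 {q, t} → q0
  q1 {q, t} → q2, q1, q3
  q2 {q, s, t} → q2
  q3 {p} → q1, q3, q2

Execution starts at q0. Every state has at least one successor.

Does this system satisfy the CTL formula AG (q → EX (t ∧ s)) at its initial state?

No

States satisfying q → EX (t ∧ s): {q1, q2, q3}.
States satisfying AG (q → EX (t ∧ s)): {q1, q2, q3}.
q0 is reachable from q0 and violates q → EX (t ∧ s), so AG fails at q0.
q0 ∉ Sat(AG (q → EX (t ∧ s))).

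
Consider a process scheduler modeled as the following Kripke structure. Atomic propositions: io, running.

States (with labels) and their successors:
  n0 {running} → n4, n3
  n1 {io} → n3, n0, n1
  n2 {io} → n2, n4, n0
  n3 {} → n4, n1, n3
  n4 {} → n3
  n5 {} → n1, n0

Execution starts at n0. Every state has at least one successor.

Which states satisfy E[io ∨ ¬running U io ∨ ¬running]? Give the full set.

{n1, n2, n3, n4, n5}

States satisfying io ∨ ¬running: {n1, n2, n3, n4, n5}.
States satisfying E[io ∨ ¬running U io ∨ ¬running]: {n1, n2, n3, n4, n5}.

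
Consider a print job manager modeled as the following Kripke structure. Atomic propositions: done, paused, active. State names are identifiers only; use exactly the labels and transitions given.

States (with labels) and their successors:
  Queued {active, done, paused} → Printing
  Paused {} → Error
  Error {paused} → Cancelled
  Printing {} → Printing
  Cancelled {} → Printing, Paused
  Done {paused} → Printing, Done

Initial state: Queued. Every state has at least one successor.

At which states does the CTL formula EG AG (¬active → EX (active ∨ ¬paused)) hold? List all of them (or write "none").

{Queued, Printing, Done}

States satisfying AG (¬active → EX (active ∨ ¬paused)): {Queued, Printing, Done}.
States satisfying EG AG (¬active → EX (active ∨ ¬paused)): {Queued, Printing, Done}.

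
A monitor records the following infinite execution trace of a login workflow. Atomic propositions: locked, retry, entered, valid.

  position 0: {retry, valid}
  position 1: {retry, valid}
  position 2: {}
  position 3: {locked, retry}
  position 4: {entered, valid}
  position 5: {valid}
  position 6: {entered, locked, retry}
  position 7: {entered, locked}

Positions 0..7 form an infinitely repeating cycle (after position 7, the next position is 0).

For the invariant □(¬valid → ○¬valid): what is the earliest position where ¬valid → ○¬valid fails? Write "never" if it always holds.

3

Check ¬valid → ○¬valid at each position in order: 0 ✓, 1 ✓, 2 ✓.
At position 3 the labels are {locked, retry} and the next position 4 has {entered, valid}, so ¬valid → ○¬valid is false there. This is the first violation.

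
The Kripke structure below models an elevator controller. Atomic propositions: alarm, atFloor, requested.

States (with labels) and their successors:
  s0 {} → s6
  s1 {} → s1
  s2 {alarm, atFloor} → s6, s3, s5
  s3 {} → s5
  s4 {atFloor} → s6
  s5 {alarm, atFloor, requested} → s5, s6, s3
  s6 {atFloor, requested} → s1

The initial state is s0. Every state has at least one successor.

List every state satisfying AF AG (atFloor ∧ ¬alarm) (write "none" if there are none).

States satisfying AG (atFloor ∧ ¬alarm): ∅.
States satisfying AF AG (atFloor ∧ ¬alarm): ∅.

none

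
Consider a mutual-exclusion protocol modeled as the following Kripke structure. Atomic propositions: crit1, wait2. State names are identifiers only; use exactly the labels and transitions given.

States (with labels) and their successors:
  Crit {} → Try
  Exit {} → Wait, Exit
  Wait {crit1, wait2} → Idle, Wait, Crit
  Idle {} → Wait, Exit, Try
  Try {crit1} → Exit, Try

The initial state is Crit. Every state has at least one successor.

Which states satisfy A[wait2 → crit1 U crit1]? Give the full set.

States satisfying wait2 → crit1: {Crit, Exit, Wait, Idle, Try}.
States satisfying crit1: {Wait, Try}.
States satisfying A[wait2 → crit1 U crit1]: {Crit, Wait, Try}.

{Crit, Wait, Try}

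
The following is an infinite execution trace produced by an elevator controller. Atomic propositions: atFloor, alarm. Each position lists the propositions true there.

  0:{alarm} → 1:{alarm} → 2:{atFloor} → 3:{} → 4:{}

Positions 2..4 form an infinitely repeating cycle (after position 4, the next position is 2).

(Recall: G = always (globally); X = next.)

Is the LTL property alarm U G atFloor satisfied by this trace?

Walking from position 0: at position 2, G atFloor has not yet held and alarm fails, so alarm U G atFloor is false.

No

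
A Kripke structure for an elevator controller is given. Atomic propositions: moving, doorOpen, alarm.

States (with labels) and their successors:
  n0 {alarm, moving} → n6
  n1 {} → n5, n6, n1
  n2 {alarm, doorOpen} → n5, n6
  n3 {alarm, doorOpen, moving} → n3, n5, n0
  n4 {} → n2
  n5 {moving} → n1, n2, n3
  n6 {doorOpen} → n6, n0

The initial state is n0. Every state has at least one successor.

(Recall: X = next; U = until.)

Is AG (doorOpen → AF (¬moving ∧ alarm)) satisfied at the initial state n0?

States satisfying doorOpen → AF (¬moving ∧ alarm): {n0, n1, n2, n4, n5}.
States satisfying AG (doorOpen → AF (¬moving ∧ alarm)): ∅.
n6 is reachable from n0 and violates doorOpen → AF (¬moving ∧ alarm), so AG fails at n0.
n0 ∉ Sat(AG (doorOpen → AF (¬moving ∧ alarm))).

No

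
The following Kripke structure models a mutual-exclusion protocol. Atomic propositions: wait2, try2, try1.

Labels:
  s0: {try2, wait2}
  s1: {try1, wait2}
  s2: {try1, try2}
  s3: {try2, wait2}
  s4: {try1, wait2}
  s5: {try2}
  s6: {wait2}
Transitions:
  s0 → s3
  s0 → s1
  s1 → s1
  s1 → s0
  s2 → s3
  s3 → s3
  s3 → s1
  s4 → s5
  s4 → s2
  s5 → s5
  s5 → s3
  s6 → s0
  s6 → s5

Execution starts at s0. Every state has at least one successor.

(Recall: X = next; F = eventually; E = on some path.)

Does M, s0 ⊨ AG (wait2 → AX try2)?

No

States satisfying wait2 → AX try2: {s2, s4, s5, s6}.
States satisfying AG (wait2 → AX try2): ∅.
s0 is reachable from s0 and violates wait2 → AX try2, so AG fails at s0.
s0 ∉ Sat(AG (wait2 → AX try2)).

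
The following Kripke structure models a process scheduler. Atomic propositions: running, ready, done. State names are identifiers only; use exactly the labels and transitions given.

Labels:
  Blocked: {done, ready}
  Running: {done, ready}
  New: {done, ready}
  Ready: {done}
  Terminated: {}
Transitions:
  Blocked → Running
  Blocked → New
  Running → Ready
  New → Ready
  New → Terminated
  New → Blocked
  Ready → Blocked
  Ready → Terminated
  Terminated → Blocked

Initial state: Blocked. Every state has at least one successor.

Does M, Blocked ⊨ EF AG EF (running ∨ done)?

States satisfying AG EF (running ∨ done): {Blocked, Running, New, Ready, Terminated}.
States satisfying EF AG EF (running ∨ done): {Blocked, Running, New, Ready, Terminated}.
Some path from Blocked reaches a state where AG EF (running ∨ done) holds.
Blocked ∈ Sat(EF AG EF (running ∨ done)).

Yes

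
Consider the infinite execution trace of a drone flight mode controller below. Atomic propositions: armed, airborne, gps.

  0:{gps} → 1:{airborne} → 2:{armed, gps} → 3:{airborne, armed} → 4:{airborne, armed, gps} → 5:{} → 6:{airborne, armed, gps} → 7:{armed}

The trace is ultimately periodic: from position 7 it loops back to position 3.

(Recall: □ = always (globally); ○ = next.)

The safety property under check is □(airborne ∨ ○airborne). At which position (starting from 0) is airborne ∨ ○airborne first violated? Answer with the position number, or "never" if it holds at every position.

airborne ∨ ○airborne holds at every position 0..7, and those are all the positions the trace ever visits, so the invariant □(airborne ∨ ○airborne) is never violated.

never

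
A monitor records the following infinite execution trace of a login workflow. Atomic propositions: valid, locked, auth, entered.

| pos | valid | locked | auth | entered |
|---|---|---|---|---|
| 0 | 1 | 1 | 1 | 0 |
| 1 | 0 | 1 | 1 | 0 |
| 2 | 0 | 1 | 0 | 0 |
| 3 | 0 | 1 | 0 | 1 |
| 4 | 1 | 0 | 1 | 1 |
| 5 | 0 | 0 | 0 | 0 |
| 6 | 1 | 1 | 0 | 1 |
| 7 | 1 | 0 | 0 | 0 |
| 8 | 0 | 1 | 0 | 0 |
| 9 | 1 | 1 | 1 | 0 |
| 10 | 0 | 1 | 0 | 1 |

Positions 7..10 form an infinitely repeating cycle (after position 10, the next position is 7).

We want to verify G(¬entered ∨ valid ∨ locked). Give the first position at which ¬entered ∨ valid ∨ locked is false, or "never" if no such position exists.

never

¬entered ∨ valid ∨ locked holds at every position 0..10, and those are all the positions the trace ever visits, so the invariant G(¬entered ∨ valid ∨ locked) is never violated.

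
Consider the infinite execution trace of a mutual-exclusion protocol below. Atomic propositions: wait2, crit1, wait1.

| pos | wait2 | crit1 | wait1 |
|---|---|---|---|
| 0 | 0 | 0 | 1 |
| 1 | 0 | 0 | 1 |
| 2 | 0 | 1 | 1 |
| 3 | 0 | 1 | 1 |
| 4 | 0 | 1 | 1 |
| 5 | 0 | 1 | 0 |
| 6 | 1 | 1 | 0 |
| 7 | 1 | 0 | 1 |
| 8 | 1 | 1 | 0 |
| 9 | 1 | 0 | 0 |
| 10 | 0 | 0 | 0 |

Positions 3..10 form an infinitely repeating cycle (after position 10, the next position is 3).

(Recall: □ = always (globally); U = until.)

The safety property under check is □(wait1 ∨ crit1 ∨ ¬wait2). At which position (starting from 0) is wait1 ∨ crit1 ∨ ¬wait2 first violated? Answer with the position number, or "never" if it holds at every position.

9

Check wait1 ∨ crit1 ∨ ¬wait2 at each position in order: 0 ✓, 1 ✓, 2 ✓, 3 ✓, 4 ✓, 5 ✓, 6 ✓, 7 ✓, 8 ✓.
At position 9 the labels are {wait2}, so wait1 ∨ crit1 ∨ ¬wait2 is false there. This is the first violation.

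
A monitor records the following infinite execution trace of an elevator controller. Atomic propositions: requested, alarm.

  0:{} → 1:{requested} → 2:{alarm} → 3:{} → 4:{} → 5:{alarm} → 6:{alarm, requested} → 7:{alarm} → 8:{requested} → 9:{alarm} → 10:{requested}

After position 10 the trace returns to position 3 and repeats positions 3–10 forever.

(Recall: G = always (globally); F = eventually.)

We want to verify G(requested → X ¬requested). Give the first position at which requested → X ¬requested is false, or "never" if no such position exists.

requested → X ¬requested holds at every position 0..10, and those are all the positions the trace ever visits, so the invariant G(requested → X ¬requested) is never violated.

never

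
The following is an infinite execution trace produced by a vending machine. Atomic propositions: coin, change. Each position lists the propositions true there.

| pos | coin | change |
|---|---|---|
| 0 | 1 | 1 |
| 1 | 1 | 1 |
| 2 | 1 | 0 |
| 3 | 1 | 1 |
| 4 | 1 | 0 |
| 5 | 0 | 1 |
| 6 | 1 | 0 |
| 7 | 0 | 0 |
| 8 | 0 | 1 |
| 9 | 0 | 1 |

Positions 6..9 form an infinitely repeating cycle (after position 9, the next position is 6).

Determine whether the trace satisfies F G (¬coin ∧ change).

Does not hold

G (¬coin ∧ change) is false at every position 0..9, so it never becomes true and F G (¬coin ∧ change) fails.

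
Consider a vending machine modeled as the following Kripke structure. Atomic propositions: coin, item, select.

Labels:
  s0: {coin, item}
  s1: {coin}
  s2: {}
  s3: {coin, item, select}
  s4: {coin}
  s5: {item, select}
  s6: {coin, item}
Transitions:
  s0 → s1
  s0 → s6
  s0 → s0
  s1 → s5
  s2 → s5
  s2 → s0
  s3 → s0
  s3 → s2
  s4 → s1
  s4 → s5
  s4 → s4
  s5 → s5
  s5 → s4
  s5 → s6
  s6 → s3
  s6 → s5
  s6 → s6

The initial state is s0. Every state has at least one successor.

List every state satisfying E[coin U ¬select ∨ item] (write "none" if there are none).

{s0, s1, s2, s3, s4, s5, s6}

States satisfying coin: {s0, s1, s3, s4, s6}.
States satisfying ¬select ∨ item: {s0, s1, s2, s3, s4, s5, s6}.
States satisfying E[coin U ¬select ∨ item]: {s0, s1, s2, s3, s4, s5, s6}.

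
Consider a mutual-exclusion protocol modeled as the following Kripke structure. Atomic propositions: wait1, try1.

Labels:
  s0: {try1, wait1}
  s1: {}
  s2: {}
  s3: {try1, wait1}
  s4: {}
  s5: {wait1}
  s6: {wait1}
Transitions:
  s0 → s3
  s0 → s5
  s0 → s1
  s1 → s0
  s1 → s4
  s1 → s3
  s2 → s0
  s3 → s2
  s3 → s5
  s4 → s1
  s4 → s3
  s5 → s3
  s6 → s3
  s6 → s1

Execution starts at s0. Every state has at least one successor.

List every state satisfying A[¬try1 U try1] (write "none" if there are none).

{s0, s2, s3, s5}

States satisfying ¬try1: {s1, s2, s4, s5, s6}.
States satisfying try1: {s0, s3}.
States satisfying A[¬try1 U try1]: {s0, s2, s3, s5}.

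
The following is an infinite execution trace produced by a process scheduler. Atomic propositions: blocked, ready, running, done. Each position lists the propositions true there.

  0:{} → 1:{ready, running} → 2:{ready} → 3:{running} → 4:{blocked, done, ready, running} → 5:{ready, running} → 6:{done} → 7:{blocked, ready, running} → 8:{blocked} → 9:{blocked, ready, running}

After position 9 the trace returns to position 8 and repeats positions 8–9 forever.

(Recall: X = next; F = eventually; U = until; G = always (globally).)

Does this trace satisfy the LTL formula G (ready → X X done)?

ready → X X done must hold at every position from 0 onward. It fails at position 1, so G (ready → X X done) is false.
Positions where ready holds: 1, 2, 4, 5, 7, 9.
Check X X done at each: 1→fails, 2→ok, 4→ok, 5→fails, 7→fails, 9→fails.

Violated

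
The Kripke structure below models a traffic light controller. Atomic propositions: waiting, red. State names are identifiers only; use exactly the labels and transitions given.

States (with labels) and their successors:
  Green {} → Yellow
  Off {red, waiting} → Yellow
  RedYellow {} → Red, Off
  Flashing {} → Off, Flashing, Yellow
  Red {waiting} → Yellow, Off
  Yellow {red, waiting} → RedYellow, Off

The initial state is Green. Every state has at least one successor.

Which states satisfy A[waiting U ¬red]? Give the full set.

{Green, RedYellow, Flashing, Red}

States satisfying waiting: {Off, Red, Yellow}.
States satisfying ¬red: {Green, RedYellow, Flashing, Red}.
States satisfying A[waiting U ¬red]: {Green, RedYellow, Flashing, Red}.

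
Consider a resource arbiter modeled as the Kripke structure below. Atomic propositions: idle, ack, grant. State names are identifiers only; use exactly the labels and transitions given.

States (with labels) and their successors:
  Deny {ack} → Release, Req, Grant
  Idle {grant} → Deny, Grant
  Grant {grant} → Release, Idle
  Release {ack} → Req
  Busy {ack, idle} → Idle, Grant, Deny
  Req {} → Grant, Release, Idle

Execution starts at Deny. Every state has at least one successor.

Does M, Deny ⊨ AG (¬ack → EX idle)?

Does not hold

States satisfying ¬ack → EX idle: {Deny, Release, Busy}.
States satisfying AG (¬ack → EX idle): ∅.
Grant is reachable from Deny and violates ¬ack → EX idle, so AG fails at Deny.
Deny ∉ Sat(AG (¬ack → EX idle)).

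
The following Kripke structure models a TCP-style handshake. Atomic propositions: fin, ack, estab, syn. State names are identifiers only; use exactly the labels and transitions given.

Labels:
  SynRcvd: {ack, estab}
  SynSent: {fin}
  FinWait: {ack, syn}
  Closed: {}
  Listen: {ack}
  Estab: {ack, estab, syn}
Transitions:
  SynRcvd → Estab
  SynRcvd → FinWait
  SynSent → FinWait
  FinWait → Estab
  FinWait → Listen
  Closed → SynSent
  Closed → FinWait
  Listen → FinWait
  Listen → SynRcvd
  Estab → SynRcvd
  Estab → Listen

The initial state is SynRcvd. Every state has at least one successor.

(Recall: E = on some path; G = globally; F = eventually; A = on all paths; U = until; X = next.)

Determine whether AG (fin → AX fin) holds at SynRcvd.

Satisfied

States satisfying fin → AX fin: {SynRcvd, FinWait, Closed, Listen, Estab}.
States satisfying AG (fin → AX fin): {SynRcvd, FinWait, Listen, Estab}.
Every state reachable from SynRcvd satisfies fin → AX fin.
SynRcvd ∈ Sat(AG (fin → AX fin)).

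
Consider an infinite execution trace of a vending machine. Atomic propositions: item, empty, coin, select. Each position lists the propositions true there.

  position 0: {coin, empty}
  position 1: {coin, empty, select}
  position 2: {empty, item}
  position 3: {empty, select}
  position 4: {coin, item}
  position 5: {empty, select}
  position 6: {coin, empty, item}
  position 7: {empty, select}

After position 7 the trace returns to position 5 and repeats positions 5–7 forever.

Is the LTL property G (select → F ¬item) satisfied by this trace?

Satisfied

select → F ¬item holds at every position 0..7, and those are all positions ever visited, so G (select → F ¬item) holds.
Positions where select holds: 1, 3, 5, 7.
Check F ¬item at each: 1→ok, 3→ok, 5→ok, 7→ok.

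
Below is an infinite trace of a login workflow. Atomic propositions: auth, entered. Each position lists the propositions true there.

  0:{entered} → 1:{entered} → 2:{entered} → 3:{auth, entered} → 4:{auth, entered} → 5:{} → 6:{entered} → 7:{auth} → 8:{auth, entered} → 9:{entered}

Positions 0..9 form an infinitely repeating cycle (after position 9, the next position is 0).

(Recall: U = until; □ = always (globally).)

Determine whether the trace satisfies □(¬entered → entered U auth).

No

¬entered → entered U auth must hold at every position from 0 onward. It fails at position 5, so □(¬entered → entered U auth) is false.
Positions where ¬entered holds: 5, 7.
Check entered U auth at each: 5→fails, 7→ok.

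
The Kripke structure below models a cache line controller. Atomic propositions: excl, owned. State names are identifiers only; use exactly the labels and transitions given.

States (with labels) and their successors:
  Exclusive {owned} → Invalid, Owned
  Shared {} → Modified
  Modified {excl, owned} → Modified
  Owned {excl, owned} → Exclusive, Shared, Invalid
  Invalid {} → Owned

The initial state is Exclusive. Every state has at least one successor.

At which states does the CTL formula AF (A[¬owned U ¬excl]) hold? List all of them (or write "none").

States satisfying A[¬owned U ¬excl]: {Exclusive, Shared, Invalid}.
States satisfying AF (A[¬owned U ¬excl]): {Exclusive, Shared, Owned, Invalid}.

{Exclusive, Shared, Owned, Invalid}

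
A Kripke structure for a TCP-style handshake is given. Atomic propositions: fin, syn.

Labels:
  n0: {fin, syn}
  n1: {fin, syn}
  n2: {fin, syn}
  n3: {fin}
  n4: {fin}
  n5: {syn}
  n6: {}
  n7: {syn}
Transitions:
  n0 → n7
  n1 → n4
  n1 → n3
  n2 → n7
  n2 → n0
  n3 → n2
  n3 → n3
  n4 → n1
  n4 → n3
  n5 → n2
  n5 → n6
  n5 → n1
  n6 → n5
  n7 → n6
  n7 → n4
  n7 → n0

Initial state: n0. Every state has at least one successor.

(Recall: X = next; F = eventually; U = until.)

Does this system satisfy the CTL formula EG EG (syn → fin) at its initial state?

No

States satisfying EG (syn → fin): {n1, n3, n4}.
States satisfying EG EG (syn → fin): {n1, n3, n4}.
No suitable path/successor from n0 witnesses the formula.
n0 ∉ Sat(EG EG (syn → fin)).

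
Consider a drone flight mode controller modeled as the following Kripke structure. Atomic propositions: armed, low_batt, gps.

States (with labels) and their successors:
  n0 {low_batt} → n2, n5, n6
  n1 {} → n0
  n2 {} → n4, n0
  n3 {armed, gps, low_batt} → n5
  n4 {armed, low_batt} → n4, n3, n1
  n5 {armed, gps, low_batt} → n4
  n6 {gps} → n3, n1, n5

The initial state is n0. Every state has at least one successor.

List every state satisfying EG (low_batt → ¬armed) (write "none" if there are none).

States satisfying low_batt → ¬armed: {n0, n1, n2, n6}.
States satisfying EG (low_batt → ¬armed): {n0, n1, n2, n6}.

{n0, n1, n2, n6}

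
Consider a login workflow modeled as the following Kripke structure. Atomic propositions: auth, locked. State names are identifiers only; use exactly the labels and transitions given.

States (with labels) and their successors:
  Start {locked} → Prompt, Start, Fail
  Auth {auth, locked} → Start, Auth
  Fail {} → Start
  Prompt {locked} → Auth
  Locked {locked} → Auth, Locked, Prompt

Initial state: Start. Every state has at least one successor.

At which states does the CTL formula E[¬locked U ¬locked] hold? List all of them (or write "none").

{Fail}

States satisfying ¬locked: {Fail}.
States satisfying E[¬locked U ¬locked]: {Fail}.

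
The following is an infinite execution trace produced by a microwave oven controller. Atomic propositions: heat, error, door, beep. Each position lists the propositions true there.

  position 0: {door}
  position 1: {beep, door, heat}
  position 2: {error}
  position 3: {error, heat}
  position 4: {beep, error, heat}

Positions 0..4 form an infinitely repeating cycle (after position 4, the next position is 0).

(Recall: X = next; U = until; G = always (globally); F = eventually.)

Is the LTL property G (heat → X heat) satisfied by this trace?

Violated

heat → X heat must hold at every position from 0 onward. It fails at position 1, so G (heat → X heat) is false.
Positions where heat holds: 1, 3, 4.
Check X heat at each: 1→fails, 3→ok, 4→fails.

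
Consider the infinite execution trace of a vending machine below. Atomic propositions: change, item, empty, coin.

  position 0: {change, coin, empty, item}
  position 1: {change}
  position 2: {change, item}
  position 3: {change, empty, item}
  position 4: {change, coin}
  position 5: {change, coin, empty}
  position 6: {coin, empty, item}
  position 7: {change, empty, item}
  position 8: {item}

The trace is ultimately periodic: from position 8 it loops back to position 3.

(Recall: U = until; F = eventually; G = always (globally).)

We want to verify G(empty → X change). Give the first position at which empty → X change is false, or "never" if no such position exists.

Check empty → X change at each position in order: 0 ✓, 1 ✓, 2 ✓, 3 ✓, 4 ✓.
At position 5 the labels are {change, coin, empty} and the next position 6 has {coin, empty, item}, so empty → X change is false there. This is the first violation.

5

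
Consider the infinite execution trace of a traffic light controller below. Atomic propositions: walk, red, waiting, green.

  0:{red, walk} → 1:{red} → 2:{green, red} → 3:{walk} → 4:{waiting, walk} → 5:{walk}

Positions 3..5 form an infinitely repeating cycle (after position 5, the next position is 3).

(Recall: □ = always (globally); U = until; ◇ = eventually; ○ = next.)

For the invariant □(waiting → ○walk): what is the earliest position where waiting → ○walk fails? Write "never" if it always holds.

waiting → ○walk holds at every position 0..5, and those are all the positions the trace ever visits, so the invariant □(waiting → ○walk) is never violated.

never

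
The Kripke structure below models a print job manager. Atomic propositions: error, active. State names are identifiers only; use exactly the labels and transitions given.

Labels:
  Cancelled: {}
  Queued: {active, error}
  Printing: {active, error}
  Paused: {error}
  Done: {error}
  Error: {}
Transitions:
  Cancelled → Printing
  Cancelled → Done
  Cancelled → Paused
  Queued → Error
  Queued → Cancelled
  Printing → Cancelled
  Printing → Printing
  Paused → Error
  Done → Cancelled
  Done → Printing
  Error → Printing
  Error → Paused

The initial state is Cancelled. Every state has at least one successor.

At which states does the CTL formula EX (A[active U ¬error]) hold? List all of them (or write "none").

States satisfying A[active U ¬error]: {Cancelled, Queued, Error}.
States satisfying EX (A[active U ¬error]): {Queued, Printing, Paused, Done}.

{Queued, Printing, Paused, Done}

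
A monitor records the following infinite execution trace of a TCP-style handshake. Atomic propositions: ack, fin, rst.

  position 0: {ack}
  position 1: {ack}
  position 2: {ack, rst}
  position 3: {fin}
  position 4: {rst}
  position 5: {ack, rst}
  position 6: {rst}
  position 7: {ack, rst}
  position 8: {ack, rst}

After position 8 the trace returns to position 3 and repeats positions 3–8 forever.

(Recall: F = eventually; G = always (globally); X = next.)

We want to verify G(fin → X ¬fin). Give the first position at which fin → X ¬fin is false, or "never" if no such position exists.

fin → X ¬fin holds at every position 0..8, and those are all the positions the trace ever visits, so the invariant G(fin → X ¬fin) is never violated.

never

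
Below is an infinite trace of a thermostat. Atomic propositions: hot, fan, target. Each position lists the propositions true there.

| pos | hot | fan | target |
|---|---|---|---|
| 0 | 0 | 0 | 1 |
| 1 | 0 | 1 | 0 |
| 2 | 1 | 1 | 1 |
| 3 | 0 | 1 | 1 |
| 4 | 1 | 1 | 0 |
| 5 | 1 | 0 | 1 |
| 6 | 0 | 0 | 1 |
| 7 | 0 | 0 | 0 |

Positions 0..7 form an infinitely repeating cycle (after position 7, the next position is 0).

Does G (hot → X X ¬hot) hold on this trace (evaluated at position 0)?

Violated

hot → X X ¬hot must hold at every position from 0 onward. It fails at position 2, so G (hot → X X ¬hot) is false.
Positions where hot holds: 2, 4, 5.
Check X X ¬hot at each: 2→fails, 4→ok, 5→ok.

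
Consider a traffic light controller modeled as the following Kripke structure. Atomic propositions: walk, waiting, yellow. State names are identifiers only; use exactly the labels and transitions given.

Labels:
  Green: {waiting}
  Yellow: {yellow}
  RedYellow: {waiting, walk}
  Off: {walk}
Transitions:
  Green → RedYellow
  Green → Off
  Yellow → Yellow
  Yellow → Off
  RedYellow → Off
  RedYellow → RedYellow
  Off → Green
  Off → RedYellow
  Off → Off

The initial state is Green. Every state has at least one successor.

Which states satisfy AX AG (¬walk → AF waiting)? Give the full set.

States satisfying AG (¬walk → AF waiting): {Green, RedYellow, Off}.
States satisfying AX AG (¬walk → AF waiting): {Green, RedYellow, Off}.

{Green, RedYellow, Off}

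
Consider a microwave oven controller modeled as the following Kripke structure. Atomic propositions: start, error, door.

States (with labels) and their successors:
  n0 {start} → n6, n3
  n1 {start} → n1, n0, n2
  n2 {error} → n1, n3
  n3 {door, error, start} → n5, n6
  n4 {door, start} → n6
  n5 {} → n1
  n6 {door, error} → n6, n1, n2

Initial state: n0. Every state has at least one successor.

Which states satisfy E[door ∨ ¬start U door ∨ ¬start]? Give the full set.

{n2, n3, n4, n5, n6}

States satisfying door ∨ ¬start: {n2, n3, n4, n5, n6}.
States satisfying E[door ∨ ¬start U door ∨ ¬start]: {n2, n3, n4, n5, n6}.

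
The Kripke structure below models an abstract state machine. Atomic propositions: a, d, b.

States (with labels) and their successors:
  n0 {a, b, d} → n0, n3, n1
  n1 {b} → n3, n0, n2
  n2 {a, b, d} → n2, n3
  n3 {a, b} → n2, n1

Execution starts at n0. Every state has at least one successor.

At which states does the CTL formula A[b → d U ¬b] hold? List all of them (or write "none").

none

States satisfying b → d: {n0, n2}.
States satisfying ¬b: ∅.
States satisfying A[b → d U ¬b]: ∅.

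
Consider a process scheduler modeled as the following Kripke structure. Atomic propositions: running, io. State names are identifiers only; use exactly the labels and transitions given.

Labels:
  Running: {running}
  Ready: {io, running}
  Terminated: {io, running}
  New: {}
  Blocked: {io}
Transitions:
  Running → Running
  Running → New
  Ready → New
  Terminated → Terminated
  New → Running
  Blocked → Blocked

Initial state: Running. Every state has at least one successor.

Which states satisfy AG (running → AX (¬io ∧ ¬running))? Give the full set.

States satisfying running → AX (¬io ∧ ¬running): {Ready, New, Blocked}.
States satisfying AG (running → AX (¬io ∧ ¬running)): {Blocked}.

{Blocked}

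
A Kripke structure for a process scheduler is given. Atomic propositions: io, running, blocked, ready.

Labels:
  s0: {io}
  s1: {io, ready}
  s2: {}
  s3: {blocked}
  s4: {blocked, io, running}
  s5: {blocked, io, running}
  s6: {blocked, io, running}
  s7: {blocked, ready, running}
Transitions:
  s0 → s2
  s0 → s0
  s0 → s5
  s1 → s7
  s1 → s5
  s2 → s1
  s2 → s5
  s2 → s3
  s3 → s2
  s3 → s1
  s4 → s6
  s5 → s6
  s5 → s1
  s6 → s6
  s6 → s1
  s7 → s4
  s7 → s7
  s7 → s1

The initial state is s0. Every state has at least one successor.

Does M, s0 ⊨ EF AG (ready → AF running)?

States satisfying AG (ready → AF running): {s0, s1, s2, s3, s4, s5, s6, s7}.
States satisfying EF AG (ready → AF running): {s0, s1, s2, s3, s4, s5, s6, s7}.
Some path from s0 reaches a state where AG (ready → AF running) holds.
s0 ∈ Sat(EF AG (ready → AF running)).

Satisfied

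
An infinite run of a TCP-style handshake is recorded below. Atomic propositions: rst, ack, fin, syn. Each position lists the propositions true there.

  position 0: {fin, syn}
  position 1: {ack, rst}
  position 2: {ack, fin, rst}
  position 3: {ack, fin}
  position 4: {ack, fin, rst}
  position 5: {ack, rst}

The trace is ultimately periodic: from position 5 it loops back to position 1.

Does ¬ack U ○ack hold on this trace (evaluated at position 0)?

Walking from position 0: ○ack first holds at position 0, and ¬ack holds at every earlier position along the way, so ¬ack U ○ack holds.

Holds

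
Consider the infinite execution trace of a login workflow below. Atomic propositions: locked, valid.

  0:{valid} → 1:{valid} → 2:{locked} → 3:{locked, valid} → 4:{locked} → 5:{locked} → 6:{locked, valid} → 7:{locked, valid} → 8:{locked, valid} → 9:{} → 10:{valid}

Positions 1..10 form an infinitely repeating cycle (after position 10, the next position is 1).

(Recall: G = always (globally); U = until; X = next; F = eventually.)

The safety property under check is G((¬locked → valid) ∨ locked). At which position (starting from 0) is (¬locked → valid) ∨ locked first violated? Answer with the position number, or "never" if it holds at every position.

9

Check (¬locked → valid) ∨ locked at each position in order: 0 ✓, 1 ✓, 2 ✓, 3 ✓, 4 ✓, 5 ✓, 6 ✓, 7 ✓, 8 ✓.
At position 9 the labels are {}, so (¬locked → valid) ∨ locked is false there. This is the first violation.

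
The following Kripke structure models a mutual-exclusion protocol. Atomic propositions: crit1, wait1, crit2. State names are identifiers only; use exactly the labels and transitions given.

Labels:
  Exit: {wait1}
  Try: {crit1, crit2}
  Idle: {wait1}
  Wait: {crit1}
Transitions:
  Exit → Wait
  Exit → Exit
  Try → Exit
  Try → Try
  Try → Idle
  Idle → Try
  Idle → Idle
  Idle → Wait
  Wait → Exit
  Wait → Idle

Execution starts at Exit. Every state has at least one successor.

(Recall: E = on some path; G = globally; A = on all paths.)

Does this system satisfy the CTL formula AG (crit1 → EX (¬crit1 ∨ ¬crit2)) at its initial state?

Yes

States satisfying crit1 → EX (¬crit1 ∨ ¬crit2): {Exit, Try, Idle, Wait}.
States satisfying AG (crit1 → EX (¬crit1 ∨ ¬crit2)): {Exit, Try, Idle, Wait}.
Every state reachable from Exit satisfies crit1 → EX (¬crit1 ∨ ¬crit2).
Exit ∈ Sat(AG (crit1 → EX (¬crit1 ∨ ¬crit2))).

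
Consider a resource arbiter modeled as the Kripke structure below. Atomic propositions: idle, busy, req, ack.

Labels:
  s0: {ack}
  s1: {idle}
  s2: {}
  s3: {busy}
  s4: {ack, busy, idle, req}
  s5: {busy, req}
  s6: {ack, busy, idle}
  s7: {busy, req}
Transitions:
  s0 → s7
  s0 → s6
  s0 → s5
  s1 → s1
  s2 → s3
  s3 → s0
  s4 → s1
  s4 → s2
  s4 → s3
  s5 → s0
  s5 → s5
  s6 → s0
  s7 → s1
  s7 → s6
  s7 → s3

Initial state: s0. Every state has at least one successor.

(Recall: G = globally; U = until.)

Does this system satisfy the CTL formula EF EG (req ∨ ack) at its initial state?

States satisfying EG (req ∨ ack): {s0, s5, s6, s7}.
States satisfying EF EG (req ∨ ack): {s0, s2, s3, s4, s5, s6, s7}.
Some path from s0 reaches a state where EG (req ∨ ack) holds.
s0 ∈ Sat(EF EG (req ∨ ack)).

Satisfied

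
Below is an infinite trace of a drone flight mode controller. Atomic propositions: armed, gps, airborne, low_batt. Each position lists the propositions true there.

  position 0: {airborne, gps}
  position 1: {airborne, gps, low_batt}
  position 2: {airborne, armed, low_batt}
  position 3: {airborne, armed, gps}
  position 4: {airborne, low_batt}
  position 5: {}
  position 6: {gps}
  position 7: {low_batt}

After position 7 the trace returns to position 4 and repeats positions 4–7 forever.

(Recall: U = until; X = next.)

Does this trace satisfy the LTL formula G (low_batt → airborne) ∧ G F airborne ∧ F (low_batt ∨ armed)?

low_batt ∨ armed holds at position 1, which is reachable from 0, so F (low_batt ∨ armed) holds.
At position 0: G (low_batt → airborne) ∧ G F airborne is false; F (low_batt ∨ armed) is true; so G (low_batt → airborne) ∧ G F airborne ∧ F (low_batt ∨ armed) is false.

Does not hold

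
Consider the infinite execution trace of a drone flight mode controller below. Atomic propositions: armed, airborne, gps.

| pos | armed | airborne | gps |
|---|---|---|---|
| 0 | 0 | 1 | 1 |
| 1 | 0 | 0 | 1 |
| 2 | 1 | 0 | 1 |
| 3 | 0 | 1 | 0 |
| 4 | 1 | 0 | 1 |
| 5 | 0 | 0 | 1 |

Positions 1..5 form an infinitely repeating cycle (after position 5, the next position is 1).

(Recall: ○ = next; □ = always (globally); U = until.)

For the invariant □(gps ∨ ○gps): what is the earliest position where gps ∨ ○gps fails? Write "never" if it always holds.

gps ∨ ○gps holds at every position 0..5, and those are all the positions the trace ever visits, so the invariant □(gps ∨ ○gps) is never violated.

never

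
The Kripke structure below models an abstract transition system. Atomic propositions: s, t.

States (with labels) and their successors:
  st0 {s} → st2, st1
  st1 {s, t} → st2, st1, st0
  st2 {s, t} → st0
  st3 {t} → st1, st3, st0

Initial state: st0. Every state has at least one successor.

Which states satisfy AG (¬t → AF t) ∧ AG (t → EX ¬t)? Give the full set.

States satisfying ¬t → AF t: {st0, st1, st2, st3}.
States satisfying AG (¬t → AF t): {st0, st1, st2, st3}.
States satisfying t → EX ¬t: {st0, st1, st2, st3}.
States satisfying AG (t → EX ¬t): {st0, st1, st2, st3}.
States satisfying AG (¬t → AF t) ∧ AG (t → EX ¬t): {st0, st1, st2, st3}.

{st0, st1, st2, st3}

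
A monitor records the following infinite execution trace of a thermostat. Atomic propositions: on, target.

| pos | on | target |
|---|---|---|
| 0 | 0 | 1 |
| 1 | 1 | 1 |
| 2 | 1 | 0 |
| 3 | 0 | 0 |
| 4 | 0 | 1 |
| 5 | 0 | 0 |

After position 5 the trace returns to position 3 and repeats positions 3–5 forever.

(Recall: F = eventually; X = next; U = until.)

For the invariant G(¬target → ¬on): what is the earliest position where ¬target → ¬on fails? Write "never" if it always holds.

Check ¬target → ¬on at each position in order: 0 ✓, 1 ✓.
At position 2 the labels are {on}, so ¬target → ¬on is false there. This is the first violation.

2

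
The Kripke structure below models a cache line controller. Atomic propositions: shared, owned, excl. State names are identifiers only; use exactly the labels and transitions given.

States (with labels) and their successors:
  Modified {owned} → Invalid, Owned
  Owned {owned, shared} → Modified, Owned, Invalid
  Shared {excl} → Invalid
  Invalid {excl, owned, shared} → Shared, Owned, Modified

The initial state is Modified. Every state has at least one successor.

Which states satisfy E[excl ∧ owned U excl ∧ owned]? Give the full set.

{Invalid}

States satisfying excl ∧ owned: {Invalid}.
States satisfying E[excl ∧ owned U excl ∧ owned]: {Invalid}.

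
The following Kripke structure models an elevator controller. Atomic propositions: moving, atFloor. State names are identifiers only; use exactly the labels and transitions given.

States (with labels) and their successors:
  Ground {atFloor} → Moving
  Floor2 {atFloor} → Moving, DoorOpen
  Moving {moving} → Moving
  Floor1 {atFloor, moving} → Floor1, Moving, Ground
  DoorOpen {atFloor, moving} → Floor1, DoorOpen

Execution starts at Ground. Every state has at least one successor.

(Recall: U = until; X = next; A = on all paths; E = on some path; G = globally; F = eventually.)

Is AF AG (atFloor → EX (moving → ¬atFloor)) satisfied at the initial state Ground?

States satisfying AG (atFloor → EX (moving → ¬atFloor)): {Ground, Moving, Floor1}.
States satisfying AF AG (atFloor → EX (moving → ¬atFloor)): {Ground, Moving, Floor1}.
Ground ∈ Sat(AF AG (atFloor → EX (moving → ¬atFloor))).

Holds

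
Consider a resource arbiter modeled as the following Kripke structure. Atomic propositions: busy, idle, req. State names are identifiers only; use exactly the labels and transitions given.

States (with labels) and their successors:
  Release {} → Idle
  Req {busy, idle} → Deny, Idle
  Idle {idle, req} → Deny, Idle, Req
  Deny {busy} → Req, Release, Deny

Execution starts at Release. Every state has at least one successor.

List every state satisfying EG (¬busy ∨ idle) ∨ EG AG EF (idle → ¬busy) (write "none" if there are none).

States satisfying ¬busy ∨ idle: {Release, Req, Idle}.
States satisfying EG (¬busy ∨ idle): {Release, Req, Idle}.
States satisfying AG EF (idle → ¬busy): {Release, Req, Idle, Deny}.
States satisfying EG AG EF (idle → ¬busy): {Release, Req, Idle, Deny}.
States satisfying EG (¬busy ∨ idle) ∨ EG AG EF (idle → ¬busy): {Release, Req, Idle, Deny}.

{Release, Req, Idle, Deny}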